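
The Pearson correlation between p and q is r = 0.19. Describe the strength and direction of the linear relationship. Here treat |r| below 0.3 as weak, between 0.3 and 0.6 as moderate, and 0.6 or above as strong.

weak positive

r = 0.19 > 0 so the relationship is positive.
|r| = 0.19, which falls in the weak range.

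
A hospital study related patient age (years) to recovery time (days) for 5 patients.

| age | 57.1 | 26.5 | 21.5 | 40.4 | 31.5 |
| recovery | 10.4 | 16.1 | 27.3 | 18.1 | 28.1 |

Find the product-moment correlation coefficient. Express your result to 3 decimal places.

-0.745

n = 5, Σx = 177, Σy = 100, Σx² = 7049.32, Σy² = 2229.88, Σxy = 3223.83
nΣxy − ΣxΣy = 16119.15 − 17700 = -1580.85
nΣx² − (Σx)² = 35246.6 − 31329 = 3917.6; nΣy² − (Σy)² = 11149.4 − 10000 = 1149.4
r = -1580.85 / √(3917.6 × 1149.4) = -1580.85 / 2122.0013 ≈ -0.745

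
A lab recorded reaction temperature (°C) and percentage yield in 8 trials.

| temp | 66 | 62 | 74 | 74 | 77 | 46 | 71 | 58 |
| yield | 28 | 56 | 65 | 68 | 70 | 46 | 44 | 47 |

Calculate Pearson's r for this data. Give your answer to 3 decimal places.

0.509

n = 8, Σx = 528, Σy = 424, Σx² = 35602, Σy² = 23930, Σxy = 28518
nΣxy − ΣxΣy = 228144 − 223872 = 4272
nΣx² − (Σx)² = 284816 − 278784 = 6032; nΣy² − (Σy)² = 191440 − 179776 = 11664
r = 4272 / √(6032 × 11664) = 4272 / 8387.9227 ≈ 0.509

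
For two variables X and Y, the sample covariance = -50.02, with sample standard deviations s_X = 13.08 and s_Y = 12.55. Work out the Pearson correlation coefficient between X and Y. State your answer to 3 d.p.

-0.305

r = Cov(X,Y) / (s_X · s_Y) = -50.02 / (13.08 × 12.55)
  = -50.02 / 164.1540 ≈ -0.305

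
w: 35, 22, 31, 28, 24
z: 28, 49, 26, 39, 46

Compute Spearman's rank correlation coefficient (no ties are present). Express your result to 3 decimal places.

-0.900

Rank w: 5, 1, 4, 3, 2
Rank z: 2, 5, 1, 3, 4
d = rank(w) − rank(z): 3, -4, 3, 0, -2; Σd² = 38
ρ = 1 − 6Σd² / [n(n²−1)] = 1 − 6×38 / (5×24) = 1 − 228/120 ≈ -0.900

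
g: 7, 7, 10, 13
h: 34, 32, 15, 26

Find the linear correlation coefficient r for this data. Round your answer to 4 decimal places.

n = 4, Σg = 37, Σh = 107, Σg² = 367, Σh² = 3081, Σgh = 950
nΣgh − ΣgΣh = 3800 − 3959 = -159
nΣg² − (Σg)² = 1468 − 1369 = 99; nΣh² − (Σh)² = 12324 − 11449 = 875
r = -159 / √(99 × 875) = -159 / 294.3213 ≈ -0.5402

-0.5402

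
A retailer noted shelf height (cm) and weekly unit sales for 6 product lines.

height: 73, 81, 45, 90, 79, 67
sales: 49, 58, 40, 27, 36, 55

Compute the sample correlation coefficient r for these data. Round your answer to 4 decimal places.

-0.1927

n = 6, Σx = 435, Σy = 265, Σx² = 32745, Σy² = 12415, Σxy = 19034
nΣxy − ΣxΣy = 114204 − 115275 = -1071
nΣx² − (Σx)² = 196470 − 189225 = 7245; nΣy² − (Σy)² = 74490 − 70225 = 4265
r = -1071 / √(7245 × 4265) = -1071 / 5558.7701 ≈ -0.1927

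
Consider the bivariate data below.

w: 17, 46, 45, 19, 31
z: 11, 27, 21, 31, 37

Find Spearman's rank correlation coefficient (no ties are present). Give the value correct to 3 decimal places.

0.200

Rank w: 1, 5, 4, 2, 3
Rank z: 1, 3, 2, 4, 5
d = rank(w) − rank(z): 0, 2, 2, -2, -2; Σd² = 16
ρ = 1 − 6Σd² / [n(n²−1)] = 1 − 6×16 / (5×24) = 1 − 96/120 ≈ 0.200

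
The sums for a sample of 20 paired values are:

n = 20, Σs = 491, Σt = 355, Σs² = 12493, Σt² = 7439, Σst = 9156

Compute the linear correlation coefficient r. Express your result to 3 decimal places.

0.624

r = (nΣst − ΣsΣt) / √[(nΣs² − (Σs)²)(nΣt² − (Σt)²)]
Numerator: 20×9156 − 491×355 = 8815
Denominator: √[(249860 − 241081)(148780 − 126025)] = √[8779 × 22755] = 14133.8652
r = 8815 / 14133.8652 ≈ 0.624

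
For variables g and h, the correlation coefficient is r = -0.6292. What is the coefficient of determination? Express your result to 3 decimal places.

r² = (-0.6292)² = 0.396

0.396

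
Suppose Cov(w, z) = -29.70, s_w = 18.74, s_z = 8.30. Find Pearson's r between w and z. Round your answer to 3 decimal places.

r = Cov(w,z) / (s_w · s_z) = -29.70 / (18.74 × 8.30)
  = -29.70 / 155.5420 ≈ -0.191

-0.191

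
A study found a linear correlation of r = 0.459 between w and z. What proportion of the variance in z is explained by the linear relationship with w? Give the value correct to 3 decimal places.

r² = (0.459)² = 0.211

0.211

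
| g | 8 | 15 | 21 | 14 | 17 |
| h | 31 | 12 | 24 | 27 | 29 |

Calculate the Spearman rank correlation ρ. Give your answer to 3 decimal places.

Rank g: 1, 3, 5, 2, 4
Rank h: 5, 1, 2, 3, 4
d = rank(g) − rank(h): -4, 2, 3, -1, 0; Σd² = 30
ρ = 1 − 6Σd² / [n(n²−1)] = 1 − 6×30 / (5×24) = 1 − 180/120 ≈ -0.500

-0.500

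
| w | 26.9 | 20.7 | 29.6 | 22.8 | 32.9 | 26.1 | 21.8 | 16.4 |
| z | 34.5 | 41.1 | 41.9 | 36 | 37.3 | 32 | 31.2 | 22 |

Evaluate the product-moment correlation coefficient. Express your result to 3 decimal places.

0.596

n = 8, Σw = 197.2, Σz = 276, Σw² = 5055.92, Σz² = 9803.8, Σwz = 6943.19
nΣwz − ΣwΣz = 55545.52 − 54427.2 = 1118.32
nΣw² − (Σw)² = 40447.36 − 38887.84 = 1559.52; nΣz² − (Σz)² = 78430.4 − 76176 = 2254.4
r = 1118.32 / √(1559.52 × 2254.4) = 1118.32 / 1875.0418 ≈ 0.596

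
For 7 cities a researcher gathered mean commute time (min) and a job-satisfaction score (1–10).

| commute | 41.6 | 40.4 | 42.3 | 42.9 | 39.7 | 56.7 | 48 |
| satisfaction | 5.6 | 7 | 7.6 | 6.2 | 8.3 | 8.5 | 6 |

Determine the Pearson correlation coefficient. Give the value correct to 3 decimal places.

n = 7, Σx = 311.6, Σy = 49.2, Σx² = 14087.4, Σy² = 353.7, Σxy = 2202.68
nΣxy − ΣxΣy = 15418.76 − 15330.72 = 88.04
nΣx² − (Σx)² = 98611.8 − 97094.56 = 1517.24; nΣy² − (Σy)² = 2475.9 − 2420.64 = 55.26
r = 88.04 / √(1517.24 × 55.26) = 88.04 / 289.5560 ≈ 0.304

0.304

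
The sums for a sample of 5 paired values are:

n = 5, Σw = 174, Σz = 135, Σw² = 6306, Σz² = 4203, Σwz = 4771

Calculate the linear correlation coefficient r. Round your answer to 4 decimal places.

0.1951

r = (nΣwz − ΣwΣz) / √[(nΣw² − (Σw)²)(nΣz² − (Σz)²)]
Numerator: 5×4771 − 174×135 = 365
Denominator: √[(31530 − 30276)(21015 − 18225)] = √[1254 × 2790] = 1870.4705
r = 365 / 1870.4705 ≈ 0.1951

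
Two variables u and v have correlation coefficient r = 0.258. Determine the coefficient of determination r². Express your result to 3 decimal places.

r² = (0.258)² = 0.067

0.067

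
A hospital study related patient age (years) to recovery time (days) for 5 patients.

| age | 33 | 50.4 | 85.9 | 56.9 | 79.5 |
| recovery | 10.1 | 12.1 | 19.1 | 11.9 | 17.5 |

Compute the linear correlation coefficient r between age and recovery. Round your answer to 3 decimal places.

n = 5, Σx = 305.7, Σy = 70.7, Σx² = 20565.83, Σy² = 1061.09, Σxy = 4652.19
nΣxy − ΣxΣy = 23260.95 − 21612.99 = 1647.96
nΣx² − (Σx)² = 102829.15 − 93452.49 = 9376.66; nΣy² − (Σy)² = 5305.45 − 4998.49 = 306.96
r = 1647.96 / √(9376.66 × 306.96) = 1647.96 / 1696.5434 ≈ 0.971

0.971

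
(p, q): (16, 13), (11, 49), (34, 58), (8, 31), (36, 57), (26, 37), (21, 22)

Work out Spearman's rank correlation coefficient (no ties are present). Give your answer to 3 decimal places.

Rank p: 3, 2, 6, 1, 7, 5, 4
Rank q: 1, 5, 7, 3, 6, 4, 2
d = rank(p) − rank(q): 2, -3, -1, -2, 1, 1, 2; Σd² = 24
ρ = 1 − 6Σd² / [n(n²−1)] = 1 − 6×24 / (7×48) = 1 − 144/336 ≈ 0.571

0.571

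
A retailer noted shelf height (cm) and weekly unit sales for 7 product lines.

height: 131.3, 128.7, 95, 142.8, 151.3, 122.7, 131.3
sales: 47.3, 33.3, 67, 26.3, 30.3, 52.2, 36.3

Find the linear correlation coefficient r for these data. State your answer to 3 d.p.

-0.904

n = 7, Σx = 903.1, Σy = 292.7, Σx² = 118406.89, Σy² = 13487.49, Σxy = 36372.36
nΣxy − ΣxΣy = 254606.52 − 264337.37 = -9730.85
nΣx² − (Σx)² = 828848.23 − 815589.61 = 13258.62; nΣy² − (Σy)² = 94412.43 − 85673.29 = 8739.14
r = -9730.85 / √(13258.62 × 8739.14) = -9730.85 / 10764.2434 ≈ -0.904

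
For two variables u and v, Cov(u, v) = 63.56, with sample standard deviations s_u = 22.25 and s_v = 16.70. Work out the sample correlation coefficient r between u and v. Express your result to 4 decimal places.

r = Cov(u,v) / (s_u · s_v) = 63.56 / (22.25 × 16.70)
  = 63.56 / 371.5750 ≈ 0.1711

0.1711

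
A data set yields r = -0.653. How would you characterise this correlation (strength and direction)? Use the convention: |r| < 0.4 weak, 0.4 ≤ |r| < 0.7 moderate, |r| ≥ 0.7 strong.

moderate negative

r = -0.653 < 0 so the relationship is negative.
|r| = 0.653, which falls in the moderate range.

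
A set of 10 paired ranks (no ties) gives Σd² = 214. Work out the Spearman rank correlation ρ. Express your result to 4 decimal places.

-0.2970

ρ = 1 − 6Σd² / [n(n²−1)] = 1 − 6×214 / (10×99)
  = 1 − 1284/990 = 1 − 1.29697 ≈ -0.2970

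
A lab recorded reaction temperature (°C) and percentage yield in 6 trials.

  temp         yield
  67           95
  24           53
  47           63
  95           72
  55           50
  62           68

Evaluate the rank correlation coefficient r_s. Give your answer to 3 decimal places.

0.771

Rank temp: 5, 1, 2, 6, 3, 4
Rank yield: 6, 2, 3, 5, 1, 4
d = rank(temp) − rank(yield): -1, -1, -1, 1, 2, 0; Σd² = 8
ρ = 1 − 6Σd² / [n(n²−1)] = 1 − 6×8 / (6×35) = 1 − 48/210 ≈ 0.771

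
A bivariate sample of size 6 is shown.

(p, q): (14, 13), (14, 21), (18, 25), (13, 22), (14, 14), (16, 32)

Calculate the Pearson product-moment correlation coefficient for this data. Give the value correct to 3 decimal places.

n = 6, Σp = 89, Σq = 127, Σp² = 1337, Σq² = 2939, Σpq = 1920
nΣpq − ΣpΣq = 11520 − 11303 = 217
nΣp² − (Σp)² = 8022 − 7921 = 101; nΣq² − (Σq)² = 17634 − 16129 = 1505
r = 217 / √(101 × 1505) = 217 / 389.8782 ≈ 0.557

0.557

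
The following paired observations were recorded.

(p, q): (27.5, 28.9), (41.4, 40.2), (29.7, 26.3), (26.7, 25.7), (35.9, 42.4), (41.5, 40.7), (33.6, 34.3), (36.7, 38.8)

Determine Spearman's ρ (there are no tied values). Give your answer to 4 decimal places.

0.8333

Rank p: 2, 7, 3, 1, 5, 8, 4, 6
Rank q: 3, 6, 2, 1, 8, 7, 4, 5
d = rank(p) − rank(q): -1, 1, 1, 0, -3, 1, 0, 1; Σd² = 14
ρ = 1 − 6Σd² / [n(n²−1)] = 1 − 6×14 / (8×63) = 1 − 84/504 ≈ 0.8333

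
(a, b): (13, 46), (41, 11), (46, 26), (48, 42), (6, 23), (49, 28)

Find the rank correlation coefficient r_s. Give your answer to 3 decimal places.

0.257

Rank a: 2, 3, 4, 5, 1, 6
Rank b: 6, 1, 3, 5, 2, 4
d = rank(a) − rank(b): -4, 2, 1, 0, -1, 2; Σd² = 26
ρ = 1 − 6Σd² / [n(n²−1)] = 1 − 6×26 / (6×35) = 1 − 156/210 ≈ 0.257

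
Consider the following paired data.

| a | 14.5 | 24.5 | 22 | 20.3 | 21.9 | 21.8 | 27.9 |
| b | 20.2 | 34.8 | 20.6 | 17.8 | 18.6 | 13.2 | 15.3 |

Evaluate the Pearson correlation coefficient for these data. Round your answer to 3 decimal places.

0.076

n = 7, Σa = 152.9, Σb = 140.5, Σa² = 3439.85, Σb² = 3114.57, Σab = 3082.01
nΣab − ΣaΣb = 21574.07 − 21482.45 = 91.62
nΣa² − (Σa)² = 24078.95 − 23378.41 = 700.54; nΣb² − (Σb)² = 21801.99 − 19740.25 = 2061.74
r = 91.62 / √(700.54 × 2061.74) = 91.62 / 1201.8034 ≈ 0.076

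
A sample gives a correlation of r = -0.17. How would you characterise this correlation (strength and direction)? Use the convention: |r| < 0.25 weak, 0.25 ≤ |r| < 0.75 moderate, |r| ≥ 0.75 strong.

weak negative

r = -0.17 < 0 so the relationship is negative.
|r| = 0.17, which falls in the weak range.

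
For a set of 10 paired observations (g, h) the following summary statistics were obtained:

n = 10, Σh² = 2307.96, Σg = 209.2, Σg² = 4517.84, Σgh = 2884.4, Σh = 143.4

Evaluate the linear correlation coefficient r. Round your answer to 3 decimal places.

r = (nΣgh − ΣgΣh) / √[(nΣg² − (Σg)²)(nΣh² − (Σh)²)]
Numerator: 10×2884.4 − 209.2×143.4 = -1155.28
Denominator: √[(45178.4 − 43764.64)(23079.6 − 20563.56)] = √[1413.76 × 2516.04] = 1886.0214
r = -1155.28 / 1886.0214 ≈ -0.613

-0.613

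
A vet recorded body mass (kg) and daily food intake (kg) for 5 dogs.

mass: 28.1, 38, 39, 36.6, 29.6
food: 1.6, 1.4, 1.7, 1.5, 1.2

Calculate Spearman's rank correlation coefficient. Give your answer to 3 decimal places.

Rank mass: 1, 4, 5, 3, 2
Rank food: 4, 2, 5, 3, 1
d = rank(mass) − rank(food): -3, 2, 0, 0, 1; Σd² = 14
ρ = 1 − 6Σd² / [n(n²−1)] = 1 − 6×14 / (5×24) = 1 − 84/120 ≈ 0.300

0.300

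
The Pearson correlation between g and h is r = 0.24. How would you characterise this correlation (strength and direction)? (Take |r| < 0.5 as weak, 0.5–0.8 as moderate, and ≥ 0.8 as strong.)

r = 0.24 > 0 so the relationship is positive.
|r| = 0.24, which falls in the weak range.

weak positive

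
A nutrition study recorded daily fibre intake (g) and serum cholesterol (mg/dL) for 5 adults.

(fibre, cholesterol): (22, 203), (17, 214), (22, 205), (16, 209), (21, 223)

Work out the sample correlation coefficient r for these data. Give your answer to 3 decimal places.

-0.188

n = 5, Σx = 98, Σy = 1054, Σx² = 1954, Σy² = 222440, Σxy = 20641
nΣxy − ΣxΣy = 103205 − 103292 = -87
nΣx² − (Σx)² = 9770 − 9604 = 166; nΣy² − (Σy)² = 1112200 − 1110916 = 1284
r = -87 / √(166 × 1284) = -87 / 461.6752 ≈ -0.188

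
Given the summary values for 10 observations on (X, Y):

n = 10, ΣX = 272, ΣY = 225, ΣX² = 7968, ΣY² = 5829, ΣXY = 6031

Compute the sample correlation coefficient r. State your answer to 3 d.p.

-0.135

r = (nΣXY − ΣXΣY) / √[(nΣX² − (ΣX)²)(nΣY² − (ΣY)²)]
Numerator: 10×6031 − 272×225 = -890
Denominator: √[(79680 − 73984)(58290 − 50625)] = √[5696 × 7665] = 6607.5593
r = -890 / 6607.5593 ≈ -0.135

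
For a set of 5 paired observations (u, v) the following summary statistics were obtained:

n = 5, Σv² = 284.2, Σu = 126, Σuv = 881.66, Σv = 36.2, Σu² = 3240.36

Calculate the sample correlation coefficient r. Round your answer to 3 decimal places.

-0.806

r = (nΣuv − ΣuΣv) / √[(nΣu² − (Σu)²)(nΣv² − (Σv)²)]
Numerator: 5×881.66 − 126×36.2 = -152.9
Denominator: √[(16201.8 − 15876)(1421 − 1310.44)] = √[325.8 × 110.56] = 189.7905
r = -152.9 / 189.7905 ≈ -0.806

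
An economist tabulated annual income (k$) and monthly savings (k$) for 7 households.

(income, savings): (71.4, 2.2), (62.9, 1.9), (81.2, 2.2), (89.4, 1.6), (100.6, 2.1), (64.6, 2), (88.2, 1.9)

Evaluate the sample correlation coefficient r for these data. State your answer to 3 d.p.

n = 7, Σx = 558.3, Σy = 13.9, Σx² = 45712.93, Σy² = 27.87, Σxy = 1106.31
nΣxy − ΣxΣy = 7744.17 − 7760.37 = -16.2
nΣx² − (Σx)² = 319990.51 − 311698.89 = 8291.62; nΣy² − (Σy)² = 195.09 − 193.21 = 1.88
r = -16.2 / √(8291.62 × 1.88) = -16.2 / 124.8529 ≈ -0.130

-0.130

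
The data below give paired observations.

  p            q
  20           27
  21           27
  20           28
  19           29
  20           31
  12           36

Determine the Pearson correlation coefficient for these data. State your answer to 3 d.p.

-0.919

n = 6, Σp = 112, Σq = 178, Σp² = 2146, Σq² = 5340, Σpq = 3270
nΣpq − ΣpΣq = 19620 − 19936 = -316
nΣp² − (Σp)² = 12876 − 12544 = 332; nΣq² − (Σq)² = 32040 − 31684 = 356
r = -316 / √(332 × 356) = -316 / 343.7906 ≈ -0.919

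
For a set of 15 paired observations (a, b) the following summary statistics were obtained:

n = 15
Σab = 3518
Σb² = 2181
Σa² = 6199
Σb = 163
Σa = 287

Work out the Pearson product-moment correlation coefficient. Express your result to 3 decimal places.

r = (nΣab − ΣaΣb) / √[(nΣa² − (Σa)²)(nΣb² − (Σb)²)]
Numerator: 15×3518 − 287×163 = 5989
Denominator: √[(92985 − 82369)(32715 − 26569)] = √[10616 × 6146] = 8077.4957
r = 5989 / 8077.4957 ≈ 0.741

0.741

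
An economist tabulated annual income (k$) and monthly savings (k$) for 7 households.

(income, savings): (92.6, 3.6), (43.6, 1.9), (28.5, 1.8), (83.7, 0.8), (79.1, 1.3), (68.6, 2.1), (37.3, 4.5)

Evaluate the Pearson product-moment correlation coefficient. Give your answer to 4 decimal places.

n = 7, Σx = 433.4, Σy = 16, Σx² = 30647.72, Σy² = 46.8, Σxy = 949.2
nΣxy − ΣxΣy = 6644.4 − 6934.4 = -290
nΣx² − (Σx)² = 214534.04 − 187835.56 = 26698.48; nΣy² − (Σy)² = 327.6 − 256 = 71.6
r = -290 / √(26698.48 × 71.6) = -290 / 1382.6103 ≈ -0.2097

-0.2097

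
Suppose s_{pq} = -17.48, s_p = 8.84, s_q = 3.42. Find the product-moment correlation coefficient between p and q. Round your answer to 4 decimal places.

-0.5782

r = Cov(p,q) / (s_p · s_q) = -17.48 / (8.84 × 3.42)
  = -17.48 / 30.2328 ≈ -0.5782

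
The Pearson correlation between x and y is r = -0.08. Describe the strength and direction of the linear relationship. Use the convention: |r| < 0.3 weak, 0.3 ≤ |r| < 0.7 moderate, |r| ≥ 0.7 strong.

weak negative

r = -0.08 < 0 so the relationship is negative.
|r| = 0.08, which falls in the weak range.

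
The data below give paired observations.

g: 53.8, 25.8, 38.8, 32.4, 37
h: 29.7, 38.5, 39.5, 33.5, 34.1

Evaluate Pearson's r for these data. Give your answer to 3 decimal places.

-0.685

n = 5, Σg = 187.8, Σh = 175.3, Σg² = 7484.28, Σh² = 6209.65, Σgh = 6470.86
nΣgh − ΣgΣh = 32354.3 − 32921.34 = -567.04
nΣg² − (Σg)² = 37421.4 − 35268.84 = 2152.56; nΣh² − (Σh)² = 31048.25 − 30730.09 = 318.16
r = -567.04 / √(2152.56 × 318.16) = -567.04 / 827.5618 ≈ -0.685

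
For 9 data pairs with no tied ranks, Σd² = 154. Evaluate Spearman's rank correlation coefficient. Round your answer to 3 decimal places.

-0.283

ρ = 1 − 6Σd² / [n(n²−1)] = 1 − 6×154 / (9×80)
  = 1 − 924/720 = 1 − 1.2833 ≈ -0.283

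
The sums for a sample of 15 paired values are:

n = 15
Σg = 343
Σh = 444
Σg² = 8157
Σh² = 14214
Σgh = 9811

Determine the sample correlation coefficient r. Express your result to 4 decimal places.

-0.5895

r = (nΣgh − ΣgΣh) / √[(nΣg² − (Σg)²)(nΣh² − (Σh)²)]
Numerator: 15×9811 − 343×444 = -5127
Denominator: √[(122355 − 117649)(213210 − 197136)] = √[4706 × 16074] = 8697.3699
r = -5127 / 8697.3699 ≈ -0.5895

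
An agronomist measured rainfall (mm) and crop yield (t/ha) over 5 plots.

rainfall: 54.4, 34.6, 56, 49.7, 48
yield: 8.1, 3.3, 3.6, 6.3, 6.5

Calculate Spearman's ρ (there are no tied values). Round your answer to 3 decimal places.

0.300

Rank rainfall: 4, 1, 5, 3, 2
Rank yield: 5, 1, 2, 3, 4
d = rank(rainfall) − rank(yield): -1, 0, 3, 0, -2; Σd² = 14
ρ = 1 − 6Σd² / [n(n²−1)] = 1 − 6×14 / (5×24) = 1 − 84/120 ≈ 0.300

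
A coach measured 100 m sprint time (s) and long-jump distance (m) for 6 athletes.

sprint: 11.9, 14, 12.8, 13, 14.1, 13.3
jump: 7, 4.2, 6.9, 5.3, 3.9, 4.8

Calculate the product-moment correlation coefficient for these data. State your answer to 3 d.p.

n = 6, Σx = 79.1, Σy = 32.1, Σx² = 1046.15, Σy² = 180.59, Σxy = 418.15
nΣxy − ΣxΣy = 2508.9 − 2539.11 = -30.21
nΣx² − (Σx)² = 6276.9 − 6256.81 = 20.09; nΣy² − (Σy)² = 1083.54 − 1030.41 = 53.13
r = -30.21 / √(20.09 × 53.13) = -30.21 / 32.6708 ≈ -0.925

-0.925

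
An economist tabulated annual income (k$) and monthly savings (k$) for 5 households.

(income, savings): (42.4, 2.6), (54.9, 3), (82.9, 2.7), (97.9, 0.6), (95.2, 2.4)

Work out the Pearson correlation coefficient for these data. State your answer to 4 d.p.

n = 5, Σx = 373.3, Σy = 11.3, Σx² = 30331.63, Σy² = 29.17, Σxy = 785.99
nΣxy − ΣxΣy = 3929.95 − 4218.29 = -288.34
nΣx² − (Σx)² = 151658.15 − 139352.89 = 12305.26; nΣy² − (Σy)² = 145.85 − 127.69 = 18.16
r = -288.34 / √(12305.26 × 18.16) = -288.34 / 472.7193 ≈ -0.6100

-0.6100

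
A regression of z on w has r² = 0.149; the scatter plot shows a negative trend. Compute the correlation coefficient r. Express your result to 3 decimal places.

|r| = √0.149 = 0.386
The association is negative, so r = −0.386.

-0.386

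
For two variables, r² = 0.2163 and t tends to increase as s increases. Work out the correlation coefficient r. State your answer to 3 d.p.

|r| = √0.2163 = 0.465
The association is positive, so r = 0.465.

0.465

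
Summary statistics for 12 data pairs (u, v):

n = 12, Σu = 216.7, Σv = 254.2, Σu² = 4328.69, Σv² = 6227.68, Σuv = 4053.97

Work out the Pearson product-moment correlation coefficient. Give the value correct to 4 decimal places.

-0.9066

r = (nΣuv − ΣuΣv) / √[(nΣu² − (Σu)²)(nΣv² − (Σv)²)]
Numerator: 12×4053.97 − 216.7×254.2 = -6437.5
Denominator: √[(51944.28 − 46958.89)(74732.16 − 64617.64)] = √[4985.39 × 10114.52] = 7101.0441
r = -6437.5 / 7101.0441 ≈ -0.9066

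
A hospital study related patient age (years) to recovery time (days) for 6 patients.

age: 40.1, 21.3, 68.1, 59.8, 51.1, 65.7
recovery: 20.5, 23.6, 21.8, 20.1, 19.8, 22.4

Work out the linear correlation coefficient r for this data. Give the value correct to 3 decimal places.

n = 6, Σx = 306.1, Σy = 128.2, Σx² = 17203.05, Σy² = 2750.26, Σxy = 6494.75
nΣxy − ΣxΣy = 38968.5 − 39242.02 = -273.52
nΣx² − (Σx)² = 103218.3 − 93697.21 = 9521.09; nΣy² − (Σy)² = 16501.56 − 16435.24 = 66.32
r = -273.52 / √(9521.09 × 66.32) = -273.52 / 794.6312 ≈ -0.344

-0.344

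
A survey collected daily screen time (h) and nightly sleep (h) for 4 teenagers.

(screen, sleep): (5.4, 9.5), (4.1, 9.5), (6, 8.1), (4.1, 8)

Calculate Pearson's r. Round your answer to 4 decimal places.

n = 4, Σx = 19.6, Σy = 35.1, Σx² = 98.78, Σy² = 310.11, Σxy = 171.65
nΣxy − ΣxΣy = 686.6 − 687.96 = -1.36
nΣx² − (Σx)² = 395.12 − 384.16 = 10.96; nΣy² − (Σy)² = 1240.44 − 1232.01 = 8.43
r = -1.36 / √(10.96 × 8.43) = -1.36 / 9.6121 ≈ -0.1415

-0.1415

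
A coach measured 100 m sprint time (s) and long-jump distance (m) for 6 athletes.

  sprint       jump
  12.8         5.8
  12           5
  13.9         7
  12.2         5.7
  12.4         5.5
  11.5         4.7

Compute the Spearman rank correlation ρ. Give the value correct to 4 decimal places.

Rank sprint: 5, 2, 6, 3, 4, 1
Rank jump: 5, 2, 6, 4, 3, 1
d = rank(sprint) − rank(jump): 0, 0, 0, -1, 1, 0; Σd² = 2
ρ = 1 − 6Σd² / [n(n²−1)] = 1 − 6×2 / (6×35) = 1 − 12/210 ≈ 0.9429

0.9429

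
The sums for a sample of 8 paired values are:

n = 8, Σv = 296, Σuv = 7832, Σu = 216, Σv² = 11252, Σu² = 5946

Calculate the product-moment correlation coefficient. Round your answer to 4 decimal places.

r = (nΣuv − ΣuΣv) / √[(nΣu² − (Σu)²)(nΣv² − (Σv)²)]
Numerator: 8×7832 − 216×296 = -1280
Denominator: √[(47568 − 46656)(90016 − 87616)] = √[912 × 2400] = 1479.4594
r = -1280 / 1479.4594 ≈ -0.8652

-0.8652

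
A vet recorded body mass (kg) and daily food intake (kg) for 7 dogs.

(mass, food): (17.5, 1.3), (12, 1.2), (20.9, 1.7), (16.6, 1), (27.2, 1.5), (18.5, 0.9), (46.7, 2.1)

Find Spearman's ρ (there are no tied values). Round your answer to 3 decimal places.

0.714

Rank mass: 3, 1, 5, 2, 6, 4, 7
Rank food: 4, 3, 6, 2, 5, 1, 7
d = rank(mass) − rank(food): -1, -2, -1, 0, 1, 3, 0; Σd² = 16
ρ = 1 − 6Σd² / [n(n²−1)] = 1 − 6×16 / (7×48) = 1 − 96/336 ≈ 0.714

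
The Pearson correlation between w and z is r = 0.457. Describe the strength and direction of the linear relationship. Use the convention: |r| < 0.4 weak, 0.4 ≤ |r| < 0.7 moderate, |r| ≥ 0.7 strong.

r = 0.457 > 0 so the relationship is positive.
|r| = 0.457, which falls in the moderate range.

moderate positive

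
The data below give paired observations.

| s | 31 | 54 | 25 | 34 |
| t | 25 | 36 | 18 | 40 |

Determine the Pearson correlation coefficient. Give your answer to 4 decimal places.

0.6446

n = 4, Σs = 144, Σt = 119, Σs² = 5658, Σt² = 3845, Σst = 4529
nΣst − ΣsΣt = 18116 − 17136 = 980
nΣs² − (Σs)² = 22632 − 20736 = 1896; nΣt² − (Σt)² = 15380 − 14161 = 1219
r = 980 / √(1896 × 1219) = 980 / 1520.2710 ≈ 0.6446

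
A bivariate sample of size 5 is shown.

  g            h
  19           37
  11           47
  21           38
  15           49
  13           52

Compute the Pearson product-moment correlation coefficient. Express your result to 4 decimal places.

-0.8455

n = 5, Σg = 79, Σh = 223, Σg² = 1317, Σh² = 10127, Σgh = 3429
nΣgh − ΣgΣh = 17145 − 17617 = -472
nΣg² − (Σg)² = 6585 − 6241 = 344; nΣh² − (Σh)² = 50635 − 49729 = 906
r = -472 / √(344 × 906) = -472 / 558.2688 ≈ -0.8455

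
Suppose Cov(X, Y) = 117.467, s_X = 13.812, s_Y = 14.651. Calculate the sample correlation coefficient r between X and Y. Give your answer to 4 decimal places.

0.5805

r = Cov(X,Y) / (s_X · s_Y) = 117.467 / (13.812 × 14.651)
  = 117.467 / 202.3596 ≈ 0.5805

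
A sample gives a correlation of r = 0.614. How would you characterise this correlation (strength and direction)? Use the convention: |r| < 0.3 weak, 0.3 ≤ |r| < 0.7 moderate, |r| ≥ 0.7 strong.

moderate positive

r = 0.614 > 0 so the relationship is positive.
|r| = 0.614, which falls in the moderate range.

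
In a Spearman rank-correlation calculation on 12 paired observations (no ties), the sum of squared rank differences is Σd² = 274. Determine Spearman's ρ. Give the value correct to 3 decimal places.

0.042

ρ = 1 − 6Σd² / [n(n²−1)] = 1 − 6×274 / (12×143)
  = 1 − 1644/1716 = 1 − 0.9580 ≈ 0.042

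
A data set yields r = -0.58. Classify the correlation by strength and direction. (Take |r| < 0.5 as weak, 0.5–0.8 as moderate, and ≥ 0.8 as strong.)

moderate negative

r = -0.58 < 0 so the relationship is negative.
|r| = 0.58, which falls in the moderate range.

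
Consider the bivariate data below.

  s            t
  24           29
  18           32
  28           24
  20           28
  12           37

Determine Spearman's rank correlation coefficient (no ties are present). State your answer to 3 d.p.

Rank s: 4, 2, 5, 3, 1
Rank t: 3, 4, 1, 2, 5
d = rank(s) − rank(t): 1, -2, 4, 1, -4; Σd² = 38
ρ = 1 − 6Σd² / [n(n²−1)] = 1 − 6×38 / (5×24) = 1 − 228/120 ≈ -0.900

-0.900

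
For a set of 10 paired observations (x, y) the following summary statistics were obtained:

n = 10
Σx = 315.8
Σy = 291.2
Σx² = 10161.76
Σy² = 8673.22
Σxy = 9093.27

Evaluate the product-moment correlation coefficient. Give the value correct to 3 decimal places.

r = (nΣxy − ΣxΣy) / √[(nΣx² − (Σx)²)(nΣy² − (Σy)²)]
Numerator: 10×9093.27 − 315.8×291.2 = -1028.26
Denominator: √[(101617.6 − 99729.64)(86732.2 − 84797.44)] = √[1887.96 × 1934.76] = 1911.2168
r = -1028.26 / 1911.2168 ≈ -0.538

-0.538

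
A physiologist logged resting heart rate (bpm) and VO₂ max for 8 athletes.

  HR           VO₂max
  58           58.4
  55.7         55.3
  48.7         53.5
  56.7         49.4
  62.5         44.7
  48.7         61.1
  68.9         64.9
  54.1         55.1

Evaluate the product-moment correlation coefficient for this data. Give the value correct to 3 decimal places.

0.093

n = 8, Σx = 453.3, Σy = 442.4, Σx² = 26005.03, Σy² = 24750.58, Σxy = 25095.68
nΣxy − ΣxΣy = 200765.44 − 200539.92 = 225.52
nΣx² − (Σx)² = 208040.24 − 205480.89 = 2559.35; nΣy² − (Σy)² = 198004.64 − 195717.76 = 2286.88
r = 225.52 / √(2559.35 × 2286.88) = 225.52 / 2419.2822 ≈ 0.093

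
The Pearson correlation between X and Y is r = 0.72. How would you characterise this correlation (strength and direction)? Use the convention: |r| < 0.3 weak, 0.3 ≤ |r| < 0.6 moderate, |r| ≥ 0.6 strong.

strong positive

r = 0.72 > 0 so the relationship is positive.
|r| = 0.72, which falls in the strong range.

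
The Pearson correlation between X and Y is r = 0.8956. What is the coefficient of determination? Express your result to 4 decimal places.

0.8021

r² = (0.8956)² = 0.8021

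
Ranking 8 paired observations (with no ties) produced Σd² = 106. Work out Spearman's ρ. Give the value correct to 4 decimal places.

-0.2619

ρ = 1 − 6Σd² / [n(n²−1)] = 1 − 6×106 / (8×63)
  = 1 − 636/504 = 1 − 1.26190 ≈ -0.2619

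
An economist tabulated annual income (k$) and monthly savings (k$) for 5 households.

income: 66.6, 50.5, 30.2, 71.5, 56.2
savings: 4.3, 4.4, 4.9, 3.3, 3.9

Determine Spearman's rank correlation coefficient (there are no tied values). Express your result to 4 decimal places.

-0.9000

Rank income: 4, 2, 1, 5, 3
Rank savings: 3, 4, 5, 1, 2
d = rank(income) − rank(savings): 1, -2, -4, 4, 1; Σd² = 38
ρ = 1 − 6Σd² / [n(n²−1)] = 1 − 6×38 / (5×24) = 1 − 228/120 ≈ -0.9000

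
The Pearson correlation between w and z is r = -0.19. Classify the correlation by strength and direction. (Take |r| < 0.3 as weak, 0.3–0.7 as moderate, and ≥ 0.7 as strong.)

r = -0.19 < 0 so the relationship is negative.
|r| = 0.19, which falls in the weak range.

weak negative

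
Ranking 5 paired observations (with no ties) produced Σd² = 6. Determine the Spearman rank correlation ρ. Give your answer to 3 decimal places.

ρ = 1 − 6Σd² / [n(n²−1)] = 1 − 6×6 / (5×24)
  = 1 − 36/120 = 1 − 0.3000 ≈ 0.700

0.700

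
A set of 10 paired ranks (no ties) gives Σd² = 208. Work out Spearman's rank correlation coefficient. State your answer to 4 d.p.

-0.2606

ρ = 1 − 6Σd² / [n(n²−1)] = 1 − 6×208 / (10×99)
  = 1 − 1248/990 = 1 − 1.26061 ≈ -0.2606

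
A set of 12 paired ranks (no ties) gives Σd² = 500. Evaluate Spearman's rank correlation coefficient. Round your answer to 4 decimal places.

-0.7483

ρ = 1 − 6Σd² / [n(n²−1)] = 1 − 6×500 / (12×143)
  = 1 − 3000/1716 = 1 − 1.74825 ≈ -0.7483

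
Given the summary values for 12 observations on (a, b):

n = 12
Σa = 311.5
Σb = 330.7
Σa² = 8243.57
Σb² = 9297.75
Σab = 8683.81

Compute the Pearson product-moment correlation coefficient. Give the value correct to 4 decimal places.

r = (nΣab − ΣaΣb) / √[(nΣa² − (Σa)²)(nΣb² − (Σb)²)]
Numerator: 12×8683.81 − 311.5×330.7 = 1192.67
Denominator: √[(98922.84 − 97032.25)(111573 − 109362.49)] = √[1890.59 × 2210.51] = 2044.3014
r = 1192.67 / 2044.3014 ≈ 0.5834

0.5834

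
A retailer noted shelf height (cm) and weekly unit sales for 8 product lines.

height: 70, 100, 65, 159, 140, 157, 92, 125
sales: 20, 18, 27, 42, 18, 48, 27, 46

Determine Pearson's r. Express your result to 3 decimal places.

0.606

n = 8, Σx = 908, Σy = 246, Σx² = 112744, Σy² = 8690, Σxy = 29923
nΣxy − ΣxΣy = 239384 − 223368 = 16016
nΣx² − (Σx)² = 901952 − 824464 = 77488; nΣy² − (Σy)² = 69520 − 60516 = 9004
r = 16016 / √(77488 × 9004) = 16016 / 26414.0484 ≈ 0.606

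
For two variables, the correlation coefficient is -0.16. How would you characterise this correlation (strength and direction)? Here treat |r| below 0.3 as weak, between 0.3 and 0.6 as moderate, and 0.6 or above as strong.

r = -0.16 < 0 so the relationship is negative.
|r| = 0.16, which falls in the weak range.

weak negative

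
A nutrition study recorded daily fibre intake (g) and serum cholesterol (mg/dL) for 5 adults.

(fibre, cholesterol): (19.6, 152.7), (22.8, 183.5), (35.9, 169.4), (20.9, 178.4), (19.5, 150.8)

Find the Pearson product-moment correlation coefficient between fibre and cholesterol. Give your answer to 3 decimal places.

n = 5, Σx = 118.7, Σy = 834.8, Σx² = 3009.87, Σy² = 140253.1, Σxy = 19927.34
nΣxy − ΣxΣy = 99636.7 − 99090.76 = 545.94
nΣx² − (Σx)² = 15049.35 − 14089.69 = 959.66; nΣy² − (Σy)² = 701265.5 − 696891.04 = 4374.46
r = 545.94 / √(959.66 × 4374.46) = 545.94 / 2048.9008 ≈ 0.266

0.266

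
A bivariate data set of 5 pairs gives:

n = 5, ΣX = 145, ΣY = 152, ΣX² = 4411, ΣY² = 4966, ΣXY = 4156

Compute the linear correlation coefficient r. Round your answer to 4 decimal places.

r = (nΣXY − ΣXΣY) / √[(nΣX² − (ΣX)²)(nΣY² − (ΣY)²)]
Numerator: 5×4156 − 145×152 = -1260
Denominator: √[(22055 − 21025)(24830 − 23104)] = √[1030 × 1726] = 1333.3342
r = -1260 / 1333.3342 ≈ -0.9450

-0.9450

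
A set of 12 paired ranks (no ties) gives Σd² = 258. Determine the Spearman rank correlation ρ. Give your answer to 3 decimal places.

ρ = 1 − 6Σd² / [n(n²−1)] = 1 − 6×258 / (12×143)
  = 1 − 1548/1716 = 1 − 0.9021 ≈ 0.098

0.098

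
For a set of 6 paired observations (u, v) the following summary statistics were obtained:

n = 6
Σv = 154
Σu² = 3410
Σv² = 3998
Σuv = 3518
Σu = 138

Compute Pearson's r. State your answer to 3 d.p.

r = (nΣuv − ΣuΣv) / √[(nΣu² − (Σu)²)(nΣv² − (Σv)²)]
Numerator: 6×3518 − 138×154 = -144
Denominator: √[(20460 − 19044)(23988 − 23716)] = √[1416 × 272] = 620.6062
r = -144 / 620.6062 ≈ -0.232

-0.232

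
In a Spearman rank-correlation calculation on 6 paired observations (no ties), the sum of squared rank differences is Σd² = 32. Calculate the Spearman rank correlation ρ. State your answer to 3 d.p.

0.086

ρ = 1 − 6Σd² / [n(n²−1)] = 1 − 6×32 / (6×35)
  = 1 − 192/210 = 1 − 0.9143 ≈ 0.086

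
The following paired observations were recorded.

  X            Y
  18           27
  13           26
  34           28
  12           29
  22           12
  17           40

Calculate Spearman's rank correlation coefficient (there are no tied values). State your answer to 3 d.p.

Rank X: 4, 2, 6, 1, 5, 3
Rank Y: 3, 2, 4, 5, 1, 6
d = rank(X) − rank(Y): 1, 0, 2, -4, 4, -3; Σd² = 46
ρ = 1 − 6Σd² / [n(n²−1)] = 1 − 6×46 / (6×35) = 1 − 276/210 ≈ -0.314

-0.314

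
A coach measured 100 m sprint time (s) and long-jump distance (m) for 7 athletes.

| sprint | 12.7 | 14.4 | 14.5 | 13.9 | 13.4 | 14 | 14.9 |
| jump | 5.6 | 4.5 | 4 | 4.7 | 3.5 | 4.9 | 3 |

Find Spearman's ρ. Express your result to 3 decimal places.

Rank sprint: 1, 5, 6, 3, 2, 4, 7
Rank jump: 7, 4, 3, 5, 2, 6, 1
d = rank(sprint) − rank(jump): -6, 1, 3, -2, 0, -2, 6; Σd² = 90
ρ = 1 − 6Σd² / [n(n²−1)] = 1 − 6×90 / (7×48) = 1 − 540/336 ≈ -0.607

-0.607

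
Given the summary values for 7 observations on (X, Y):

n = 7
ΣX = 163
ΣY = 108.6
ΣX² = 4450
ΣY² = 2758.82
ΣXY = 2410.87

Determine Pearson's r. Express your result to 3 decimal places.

r = (nΣXY − ΣXΣY) / √[(nΣX² − (ΣX)²)(nΣY² − (ΣY)²)]
Numerator: 7×2410.87 − 163×108.6 = -825.71
Denominator: √[(31150 − 26569)(19311.74 − 11793.96)] = √[4581 × 7517.78] = 5868.4709
r = -825.71 / 5868.4709 ≈ -0.141

-0.141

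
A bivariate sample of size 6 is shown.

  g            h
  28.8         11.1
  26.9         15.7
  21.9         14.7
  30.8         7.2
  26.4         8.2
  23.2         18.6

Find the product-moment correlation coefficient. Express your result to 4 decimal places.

-0.7261

n = 6, Σg = 158, Σh = 75.5, Σg² = 4216.5, Σh² = 1050.83, Σgh = 1933.7
nΣgh − ΣgΣh = 11602.2 − 11929 = -326.8
nΣg² − (Σg)² = 25299 − 24964 = 335; nΣh² − (Σh)² = 6304.98 − 5700.25 = 604.73
r = -326.8 / √(335 × 604.73) = -326.8 / 450.0939 ≈ -0.7261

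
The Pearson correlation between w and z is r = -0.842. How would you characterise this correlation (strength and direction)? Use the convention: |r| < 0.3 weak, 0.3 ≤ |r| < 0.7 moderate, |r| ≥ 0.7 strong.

strong negative

r = -0.842 < 0 so the relationship is negative.
|r| = 0.842, which falls in the strong range.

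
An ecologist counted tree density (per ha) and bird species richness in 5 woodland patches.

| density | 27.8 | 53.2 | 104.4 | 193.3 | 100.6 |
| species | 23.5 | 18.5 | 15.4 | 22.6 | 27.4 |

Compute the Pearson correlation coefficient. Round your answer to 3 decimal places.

0.064

n = 5, Σx = 479.3, Σy = 107.4, Σx² = 61987.69, Σy² = 2393.18, Σxy = 10370.28
nΣxy − ΣxΣy = 51851.4 − 51476.82 = 374.58
nΣx² − (Σx)² = 309938.45 − 229728.49 = 80209.96; nΣy² − (Σy)² = 11965.9 − 11534.76 = 431.14
r = 374.58 / √(80209.96 × 431.14) = 374.58 / 5880.6226 ≈ 0.064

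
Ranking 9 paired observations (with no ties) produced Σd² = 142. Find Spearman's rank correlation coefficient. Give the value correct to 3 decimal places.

-0.183

ρ = 1 − 6Σd² / [n(n²−1)] = 1 − 6×142 / (9×80)
  = 1 − 852/720 = 1 − 1.1833 ≈ -0.183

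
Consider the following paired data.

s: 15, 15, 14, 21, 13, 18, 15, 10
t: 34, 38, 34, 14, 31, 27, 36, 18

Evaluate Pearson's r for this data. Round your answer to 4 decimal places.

-0.2501

n = 8, Σs = 121, Σt = 232, Σs² = 1905, Σt² = 7262, Σst = 3459
nΣst − ΣsΣt = 27672 − 28072 = -400
nΣs² − (Σs)² = 15240 − 14641 = 599; nΣt² − (Σt)² = 58096 − 53824 = 4272
r = -400 / √(599 × 4272) = -400 / 1599.6650 ≈ -0.2501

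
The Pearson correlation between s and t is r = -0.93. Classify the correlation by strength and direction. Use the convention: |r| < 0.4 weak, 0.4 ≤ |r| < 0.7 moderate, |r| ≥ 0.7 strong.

r = -0.93 < 0 so the relationship is negative.
|r| = 0.93, which falls in the strong range.

strong negative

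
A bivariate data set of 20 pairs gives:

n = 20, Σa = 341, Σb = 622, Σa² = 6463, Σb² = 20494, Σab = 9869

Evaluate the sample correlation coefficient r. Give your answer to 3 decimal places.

r = (nΣab − ΣaΣb) / √[(nΣa² − (Σa)²)(nΣb² − (Σb)²)]
Numerator: 20×9869 − 341×622 = -14722
Denominator: √[(129260 − 116281)(409880 − 386884)] = √[12979 × 22996] = 17276.1420
r = -14722 / 17276.1420 ≈ -0.852

-0.852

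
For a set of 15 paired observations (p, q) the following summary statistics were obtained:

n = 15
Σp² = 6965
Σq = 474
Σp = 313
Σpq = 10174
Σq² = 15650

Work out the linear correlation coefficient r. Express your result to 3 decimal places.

0.525

r = (nΣpq − ΣpΣq) / √[(nΣp² − (Σp)²)(nΣq² − (Σq)²)]
Numerator: 15×10174 − 313×474 = 4248
Denominator: √[(104475 − 97969)(234750 − 224676)] = √[6506 × 10074] = 8095.7670
r = 4248 / 8095.7670 ≈ 0.525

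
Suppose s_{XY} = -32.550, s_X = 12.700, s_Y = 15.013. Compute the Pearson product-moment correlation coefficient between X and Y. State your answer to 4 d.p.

r = Cov(X,Y) / (s_X · s_Y) = -32.550 / (12.700 × 15.013)
  = -32.550 / 190.6651 ≈ -0.1707

-0.1707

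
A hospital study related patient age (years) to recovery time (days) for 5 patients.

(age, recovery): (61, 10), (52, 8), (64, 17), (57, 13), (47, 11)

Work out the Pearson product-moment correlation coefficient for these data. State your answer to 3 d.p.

n = 5, Σx = 281, Σy = 59, Σx² = 15979, Σy² = 743, Σxy = 3372
nΣxy − ΣxΣy = 16860 − 16579 = 281
nΣx² − (Σx)² = 79895 − 78961 = 934; nΣy² − (Σy)² = 3715 − 3481 = 234
r = 281 / √(934 × 234) = 281 / 467.4997 ≈ 0.601

0.601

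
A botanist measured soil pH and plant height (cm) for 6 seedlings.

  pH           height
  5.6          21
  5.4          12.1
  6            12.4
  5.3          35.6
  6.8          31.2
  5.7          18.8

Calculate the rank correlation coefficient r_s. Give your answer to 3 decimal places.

-0.086

Rank pH: 3, 2, 5, 1, 6, 4
Rank height: 4, 1, 2, 6, 5, 3
d = rank(pH) − rank(height): -1, 1, 3, -5, 1, 1; Σd² = 38
ρ = 1 − 6Σd² / [n(n²−1)] = 1 − 6×38 / (6×35) = 1 − 228/210 ≈ -0.086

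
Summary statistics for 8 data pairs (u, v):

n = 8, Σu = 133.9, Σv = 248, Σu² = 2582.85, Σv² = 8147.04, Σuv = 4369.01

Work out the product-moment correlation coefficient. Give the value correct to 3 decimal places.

0.551

r = (nΣuv − ΣuΣv) / √[(nΣu² − (Σu)²)(nΣv² − (Σv)²)]
Numerator: 8×4369.01 − 133.9×248 = 1744.88
Denominator: √[(20662.8 − 17929.21)(65176.32 − 61504)] = √[2733.59 × 3672.32] = 3168.3777
r = 1744.88 / 3168.3777 ≈ 0.551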